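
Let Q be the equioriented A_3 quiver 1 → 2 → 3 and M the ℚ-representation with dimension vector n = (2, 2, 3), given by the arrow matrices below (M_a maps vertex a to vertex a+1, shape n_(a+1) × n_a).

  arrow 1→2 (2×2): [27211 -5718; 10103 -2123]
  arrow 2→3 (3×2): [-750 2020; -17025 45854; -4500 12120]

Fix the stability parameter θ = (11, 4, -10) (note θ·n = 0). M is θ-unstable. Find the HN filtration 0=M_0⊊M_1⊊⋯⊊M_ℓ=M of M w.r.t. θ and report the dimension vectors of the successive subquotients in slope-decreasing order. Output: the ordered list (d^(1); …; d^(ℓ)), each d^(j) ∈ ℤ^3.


Interval decomposition of M: I[1,2], I[1,3], I[3,3]^2.
HN type (ℓ=3): μ^(1)=15/2; μ^(2)=5/3; μ^(3)=-10

((1, 1, 0); (1, 1, 1); (0, 0, 2))


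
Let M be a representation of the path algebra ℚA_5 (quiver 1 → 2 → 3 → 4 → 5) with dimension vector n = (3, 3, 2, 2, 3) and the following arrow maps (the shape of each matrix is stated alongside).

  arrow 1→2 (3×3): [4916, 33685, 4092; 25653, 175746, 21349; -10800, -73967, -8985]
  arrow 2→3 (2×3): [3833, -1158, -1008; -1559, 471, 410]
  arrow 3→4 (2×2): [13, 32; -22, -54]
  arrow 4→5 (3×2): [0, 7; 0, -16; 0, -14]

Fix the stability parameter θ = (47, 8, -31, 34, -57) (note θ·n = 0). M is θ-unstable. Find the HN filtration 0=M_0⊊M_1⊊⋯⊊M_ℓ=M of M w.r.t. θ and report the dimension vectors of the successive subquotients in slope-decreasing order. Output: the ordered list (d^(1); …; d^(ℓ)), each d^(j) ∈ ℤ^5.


Via rank(M_{q-1}∘⋯∘M_p): M ≅ I[1,2], I[1,4], I[1,5], I[5,5]^2.
μ_θ-semistable layers: μ^(1)=34; μ^(2)=55/2; μ^(3)=8; μ^(4)=1/5; μ^(5)=-57

((0, 0, 0, 1, 0); (1, 1, 0, 0, 0); (1, 1, 1, 0, 0); (1, 1, 1, 1, 1); (0, 0, 0, 0, 2))


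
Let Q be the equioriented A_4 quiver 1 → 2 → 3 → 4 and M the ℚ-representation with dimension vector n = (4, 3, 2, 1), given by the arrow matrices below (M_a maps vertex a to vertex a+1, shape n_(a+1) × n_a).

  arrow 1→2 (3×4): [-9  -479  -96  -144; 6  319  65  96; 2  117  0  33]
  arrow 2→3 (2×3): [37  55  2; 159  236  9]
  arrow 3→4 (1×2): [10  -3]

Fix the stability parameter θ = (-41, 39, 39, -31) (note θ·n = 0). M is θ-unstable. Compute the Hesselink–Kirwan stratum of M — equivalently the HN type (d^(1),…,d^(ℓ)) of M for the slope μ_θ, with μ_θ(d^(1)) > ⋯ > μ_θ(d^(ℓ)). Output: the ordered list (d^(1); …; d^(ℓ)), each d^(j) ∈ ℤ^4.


Interval decomposition of M: I[1,1], I[1,2], I[1,3], I[1,4].
HN type (ℓ=3): μ^(1)=39; μ^(2)=47/3; μ^(3)=-41

((0, 2, 1, 0); (0, 1, 1, 1); (4, 0, 0, 0))


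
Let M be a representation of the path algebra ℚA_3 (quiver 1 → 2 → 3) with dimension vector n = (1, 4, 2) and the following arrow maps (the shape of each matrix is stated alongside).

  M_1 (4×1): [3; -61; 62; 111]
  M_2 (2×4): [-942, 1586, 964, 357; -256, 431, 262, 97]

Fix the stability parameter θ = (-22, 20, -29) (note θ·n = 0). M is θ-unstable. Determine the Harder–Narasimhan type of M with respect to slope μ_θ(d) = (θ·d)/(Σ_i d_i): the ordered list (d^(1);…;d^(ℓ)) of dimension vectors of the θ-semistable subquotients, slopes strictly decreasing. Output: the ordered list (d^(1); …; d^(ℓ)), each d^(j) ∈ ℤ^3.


Barcode: M ≅ I[1,3], I[2,2]^2, I[2,3]. HN layers by μ_θ (3 steps, strictly decreasing):
  μ^(1)=20; μ^(2)=-9/2; μ^(3)=-22

((0, 2, 0); (0, 2, 2); (1, 0, 0))


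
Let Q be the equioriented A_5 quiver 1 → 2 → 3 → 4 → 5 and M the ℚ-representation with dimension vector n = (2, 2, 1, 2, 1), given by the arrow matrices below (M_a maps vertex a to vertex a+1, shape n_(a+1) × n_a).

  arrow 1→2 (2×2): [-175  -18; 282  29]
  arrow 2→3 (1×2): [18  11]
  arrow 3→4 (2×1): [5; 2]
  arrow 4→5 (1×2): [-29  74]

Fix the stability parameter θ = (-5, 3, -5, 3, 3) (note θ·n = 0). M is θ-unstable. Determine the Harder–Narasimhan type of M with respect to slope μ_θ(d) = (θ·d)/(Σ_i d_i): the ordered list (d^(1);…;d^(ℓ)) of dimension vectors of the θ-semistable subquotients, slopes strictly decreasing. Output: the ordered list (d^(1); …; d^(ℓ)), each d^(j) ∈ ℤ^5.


Via rank(M_{q-1}∘⋯∘M_p): M ≅ I[1,2], I[1,5], I[4,4].
μ_θ-semistable layers: μ^(1)=3; μ^(2)=-1; μ^(3)=-5

((0, 1, 0, 2, 1); (0, 1, 1, 0, 0); (2, 0, 0, 0, 0))


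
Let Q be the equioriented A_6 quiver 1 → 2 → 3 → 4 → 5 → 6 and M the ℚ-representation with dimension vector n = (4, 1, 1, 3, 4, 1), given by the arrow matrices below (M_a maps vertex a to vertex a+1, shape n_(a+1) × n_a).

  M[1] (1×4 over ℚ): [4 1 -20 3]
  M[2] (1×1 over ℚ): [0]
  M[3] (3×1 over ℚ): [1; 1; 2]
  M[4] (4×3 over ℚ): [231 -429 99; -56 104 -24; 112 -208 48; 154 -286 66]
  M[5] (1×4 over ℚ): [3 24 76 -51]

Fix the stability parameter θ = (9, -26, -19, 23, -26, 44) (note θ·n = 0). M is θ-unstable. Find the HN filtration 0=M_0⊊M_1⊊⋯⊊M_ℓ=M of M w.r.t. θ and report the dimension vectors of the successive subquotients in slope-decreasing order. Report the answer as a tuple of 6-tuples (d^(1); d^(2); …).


Barcode: M ≅ I[1,1]^3, I[1,2], I[3,4], I[4,4], I[4,6], I[5,5]^3. HN layers by μ_θ (7 steps, strictly decreasing):
  μ^(1)=44; μ^(2)=23; μ^(3)=9; μ^(4)=-3/2; μ^(5)=-17/2; μ^(6)=-19; μ^(7)=-26

((0, 0, 0, 0, 0, 1); (0, 0, 0, 2, 0, 0); (3, 0, 0, 0, 0, 0); (0, 0, 0, 1, 1, 0); (1, 1, 0, 0, 0, 0); (0, 0, 1, 0, 0, 0); (0, 0, 0, 0, 3, 0))


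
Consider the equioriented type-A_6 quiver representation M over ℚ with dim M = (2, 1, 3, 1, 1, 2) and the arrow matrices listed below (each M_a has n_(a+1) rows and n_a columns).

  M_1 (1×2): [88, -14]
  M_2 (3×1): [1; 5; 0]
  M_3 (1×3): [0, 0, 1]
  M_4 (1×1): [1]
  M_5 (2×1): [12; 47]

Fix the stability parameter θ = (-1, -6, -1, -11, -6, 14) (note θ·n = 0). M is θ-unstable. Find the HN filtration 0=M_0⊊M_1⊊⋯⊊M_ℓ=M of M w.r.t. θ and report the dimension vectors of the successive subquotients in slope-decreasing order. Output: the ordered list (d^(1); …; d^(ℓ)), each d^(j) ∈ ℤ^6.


Via rank(M_{q-1}∘⋯∘M_p): M ≅ I[1,1], I[1,3], I[3,3], I[3,6], I[6,6].
μ_θ-semistable layers: μ^(1)=14; μ^(2)=-1; μ^(3)=-7/2; μ^(4)=-6

((0, 0, 0, 0, 0, 2); (1, 0, 2, 0, 0, 0); (1, 1, 0, 0, 0, 0); (0, 0, 1, 1, 1, 0))


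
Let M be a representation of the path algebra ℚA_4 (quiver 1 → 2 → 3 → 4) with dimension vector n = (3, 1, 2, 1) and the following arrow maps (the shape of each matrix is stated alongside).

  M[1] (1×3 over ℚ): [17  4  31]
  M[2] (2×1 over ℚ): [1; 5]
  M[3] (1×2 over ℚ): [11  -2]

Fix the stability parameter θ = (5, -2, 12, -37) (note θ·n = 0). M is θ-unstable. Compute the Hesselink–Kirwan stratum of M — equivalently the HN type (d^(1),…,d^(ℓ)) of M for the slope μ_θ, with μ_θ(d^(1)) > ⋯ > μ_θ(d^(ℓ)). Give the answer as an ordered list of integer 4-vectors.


Via rank(M_{q-1}∘⋯∘M_p): M ≅ I[1,1]^2, I[1,4], I[3,3].
μ_θ-semistable layers: μ^(1)=12; μ^(2)=5; μ^(3)=-11/2

((0, 0, 1, 0); (2, 0, 0, 0); (1, 1, 1, 1))


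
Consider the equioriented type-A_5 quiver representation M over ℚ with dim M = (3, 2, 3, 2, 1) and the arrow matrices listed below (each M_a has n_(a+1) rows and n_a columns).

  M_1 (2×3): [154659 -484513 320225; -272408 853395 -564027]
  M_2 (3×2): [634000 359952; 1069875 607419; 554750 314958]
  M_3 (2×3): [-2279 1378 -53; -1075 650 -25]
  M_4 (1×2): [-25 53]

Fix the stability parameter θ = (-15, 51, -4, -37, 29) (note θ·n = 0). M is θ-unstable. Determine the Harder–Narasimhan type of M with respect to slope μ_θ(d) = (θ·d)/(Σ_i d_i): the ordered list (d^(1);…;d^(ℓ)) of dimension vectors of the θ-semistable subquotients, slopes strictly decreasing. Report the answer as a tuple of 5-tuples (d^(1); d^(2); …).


Barcode: M ≅ I[1,1], I[1,2], I[1,3], I[3,3], I[3,4], I[4,5]. HN layers by μ_θ (7 steps, strictly decreasing):
  μ^(1)=51; μ^(2)=29; μ^(3)=47/2; μ^(4)=-4; μ^(5)=-15; μ^(6)=-41/2; μ^(7)=-37

((0, 1, 0, 0, 0); (0, 0, 0, 0, 1); (0, 1, 1, 0, 0); (0, 0, 1, 0, 0); (3, 0, 0, 0, 0); (0, 0, 1, 1, 0); (0, 0, 0, 1, 0))


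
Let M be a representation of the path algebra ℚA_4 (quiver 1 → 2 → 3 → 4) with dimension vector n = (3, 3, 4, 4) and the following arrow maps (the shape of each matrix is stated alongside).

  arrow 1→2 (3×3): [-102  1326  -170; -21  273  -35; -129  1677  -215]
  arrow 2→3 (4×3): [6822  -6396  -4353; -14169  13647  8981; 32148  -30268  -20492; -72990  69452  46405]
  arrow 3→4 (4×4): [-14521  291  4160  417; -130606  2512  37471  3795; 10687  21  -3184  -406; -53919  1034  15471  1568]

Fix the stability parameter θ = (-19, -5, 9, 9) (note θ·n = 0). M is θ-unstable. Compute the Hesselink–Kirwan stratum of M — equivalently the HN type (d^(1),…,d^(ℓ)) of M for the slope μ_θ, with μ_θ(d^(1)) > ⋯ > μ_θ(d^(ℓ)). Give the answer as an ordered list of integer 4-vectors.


Interval decomposition of M: I[1,1]^2, I[1,4], I[2,2], I[2,4], I[3,4]^2.
HN type (ℓ=3): μ^(1)=9; μ^(2)=-5; μ^(3)=-19

((0, 0, 4, 4); (0, 3, 0, 0); (3, 0, 0, 0))


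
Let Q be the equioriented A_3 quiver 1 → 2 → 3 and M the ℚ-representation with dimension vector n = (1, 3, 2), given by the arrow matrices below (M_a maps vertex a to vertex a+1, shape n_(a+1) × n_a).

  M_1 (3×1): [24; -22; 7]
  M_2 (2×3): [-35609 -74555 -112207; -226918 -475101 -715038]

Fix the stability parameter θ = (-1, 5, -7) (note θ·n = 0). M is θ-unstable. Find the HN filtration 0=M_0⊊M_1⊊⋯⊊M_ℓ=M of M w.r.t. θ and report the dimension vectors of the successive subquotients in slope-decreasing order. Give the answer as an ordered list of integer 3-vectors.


Via rank(M_{q-1}∘⋯∘M_p): M ≅ I[1,3], I[2,2], I[2,3].
μ_θ-semistable layers: μ^(1)=5; μ^(2)=-1

((0, 1, 0); (1, 2, 2))


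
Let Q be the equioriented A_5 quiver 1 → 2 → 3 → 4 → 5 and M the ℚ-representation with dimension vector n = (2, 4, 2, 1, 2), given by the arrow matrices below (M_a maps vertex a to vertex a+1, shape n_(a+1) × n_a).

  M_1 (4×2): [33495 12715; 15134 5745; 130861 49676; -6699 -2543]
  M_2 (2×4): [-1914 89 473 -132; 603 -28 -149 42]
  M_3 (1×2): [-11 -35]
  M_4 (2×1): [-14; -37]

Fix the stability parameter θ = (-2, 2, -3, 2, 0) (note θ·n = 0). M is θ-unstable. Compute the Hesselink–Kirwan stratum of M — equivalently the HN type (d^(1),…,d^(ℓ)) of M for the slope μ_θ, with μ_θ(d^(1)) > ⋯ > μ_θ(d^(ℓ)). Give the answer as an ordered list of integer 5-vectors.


Via rank(M_{q-1}∘⋯∘M_p): M ≅ I[1,3], I[1,5], I[2,2]^2, I[5,5].
μ_θ-semistable layers: μ^(1)=2; μ^(2)=1; μ^(3)=0; μ^(4)=-1/2; μ^(5)=-2

((0, 2, 0, 0, 0); (0, 0, 0, 1, 1); (0, 0, 0, 0, 1); (0, 2, 2, 0, 0); (2, 0, 0, 0, 0))


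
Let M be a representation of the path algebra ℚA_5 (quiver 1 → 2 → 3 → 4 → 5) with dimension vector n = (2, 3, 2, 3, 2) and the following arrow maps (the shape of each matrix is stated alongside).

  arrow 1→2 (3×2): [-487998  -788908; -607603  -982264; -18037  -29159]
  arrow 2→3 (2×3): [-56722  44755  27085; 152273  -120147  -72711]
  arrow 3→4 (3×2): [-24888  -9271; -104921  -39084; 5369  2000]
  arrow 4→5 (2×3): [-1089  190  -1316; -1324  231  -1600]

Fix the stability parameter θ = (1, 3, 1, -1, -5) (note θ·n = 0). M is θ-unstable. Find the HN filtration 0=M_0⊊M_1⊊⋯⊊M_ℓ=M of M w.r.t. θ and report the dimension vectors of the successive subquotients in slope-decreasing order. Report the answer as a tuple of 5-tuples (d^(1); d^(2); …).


Via rank(M_{q-1}∘⋯∘M_p): M ≅ I[1,5]^2, I[2,2], I[4,4].
μ_θ-semistable layers: μ^(1)=3; μ^(2)=-1/5; μ^(3)=-1

((0, 1, 0, 0, 0); (2, 2, 2, 2, 2); (0, 0, 0, 1, 0))


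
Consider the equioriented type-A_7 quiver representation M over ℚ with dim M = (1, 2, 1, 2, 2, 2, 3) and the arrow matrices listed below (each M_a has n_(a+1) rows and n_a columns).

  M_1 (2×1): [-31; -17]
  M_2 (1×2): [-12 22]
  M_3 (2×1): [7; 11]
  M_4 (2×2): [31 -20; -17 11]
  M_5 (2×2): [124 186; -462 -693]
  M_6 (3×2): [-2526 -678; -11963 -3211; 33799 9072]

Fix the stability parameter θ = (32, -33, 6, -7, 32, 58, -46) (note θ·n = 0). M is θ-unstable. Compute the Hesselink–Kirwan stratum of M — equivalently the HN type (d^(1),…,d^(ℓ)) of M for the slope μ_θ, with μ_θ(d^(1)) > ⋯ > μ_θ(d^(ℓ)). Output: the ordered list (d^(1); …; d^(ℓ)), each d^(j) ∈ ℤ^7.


Via rank(M_{q-1}∘⋯∘M_p): M ≅ I[1,5], I[2,2], I[4,7], I[6,7], I[7,7].
μ_θ-semistable layers: μ^(1)=32; μ^(2)=44/3; μ^(3)=6; μ^(4)=-1/2; μ^(5)=-7; μ^(6)=-33; μ^(7)=-46

((0, 0, 0, 0, 1, 0, 0); (0, 0, 0, 0, 1, 1, 1); (0, 0, 0, 0, 0, 1, 1); (1, 1, 1, 1, 0, 0, 0); (0, 0, 0, 1, 0, 0, 0); (0, 1, 0, 0, 0, 0, 0); (0, 0, 0, 0, 0, 0, 1))


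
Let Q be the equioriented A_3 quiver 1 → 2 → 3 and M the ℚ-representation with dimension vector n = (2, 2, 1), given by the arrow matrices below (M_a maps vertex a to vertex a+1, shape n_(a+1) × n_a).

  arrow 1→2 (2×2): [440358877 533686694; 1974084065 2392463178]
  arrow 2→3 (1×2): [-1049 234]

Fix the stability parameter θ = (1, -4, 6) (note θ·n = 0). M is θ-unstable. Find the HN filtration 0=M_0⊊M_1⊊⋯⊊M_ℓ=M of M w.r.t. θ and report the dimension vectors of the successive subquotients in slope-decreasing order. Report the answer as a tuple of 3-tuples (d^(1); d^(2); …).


Via rank(M_{q-1}∘⋯∘M_p): M ≅ I[1,2], I[1,3].
μ_θ-semistable layers: μ^(1)=6; μ^(2)=-3/2

((0, 0, 1); (2, 2, 0))


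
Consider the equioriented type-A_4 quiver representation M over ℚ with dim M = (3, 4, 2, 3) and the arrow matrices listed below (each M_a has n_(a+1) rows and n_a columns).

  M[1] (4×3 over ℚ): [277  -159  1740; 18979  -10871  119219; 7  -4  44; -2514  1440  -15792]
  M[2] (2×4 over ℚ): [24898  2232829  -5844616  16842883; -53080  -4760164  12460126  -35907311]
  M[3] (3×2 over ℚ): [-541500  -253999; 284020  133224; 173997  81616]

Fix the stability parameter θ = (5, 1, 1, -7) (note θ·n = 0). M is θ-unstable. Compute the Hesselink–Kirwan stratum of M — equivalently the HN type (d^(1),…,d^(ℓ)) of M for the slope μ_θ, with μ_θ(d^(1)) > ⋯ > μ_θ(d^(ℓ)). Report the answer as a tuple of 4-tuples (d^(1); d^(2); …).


Barcode: M ≅ I[1,2]^2, I[1,4], I[2,4], I[4,4]. HN layers by μ_θ (4 steps, strictly decreasing):
  μ^(1)=3; μ^(2)=0; μ^(3)=-5/3; μ^(4)=-7

((2, 2, 0, 0); (1, 1, 1, 1); (0, 1, 1, 1); (0, 0, 0, 1))


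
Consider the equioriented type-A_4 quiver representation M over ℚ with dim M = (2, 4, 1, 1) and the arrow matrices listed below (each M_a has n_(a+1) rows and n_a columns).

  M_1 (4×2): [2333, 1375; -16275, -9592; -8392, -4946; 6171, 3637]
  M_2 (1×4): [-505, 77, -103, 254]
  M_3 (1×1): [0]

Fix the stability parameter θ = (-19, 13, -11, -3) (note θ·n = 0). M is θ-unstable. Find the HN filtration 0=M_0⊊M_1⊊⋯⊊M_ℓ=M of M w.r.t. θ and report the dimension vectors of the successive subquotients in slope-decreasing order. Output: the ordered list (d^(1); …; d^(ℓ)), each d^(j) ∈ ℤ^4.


Via rank(M_{q-1}∘⋯∘M_p): M ≅ I[1,2], I[1,3], I[2,2]^2, I[4,4].
μ_θ-semistable layers: μ^(1)=13; μ^(2)=1; μ^(3)=-3; μ^(4)=-19

((0, 3, 0, 0); (0, 1, 1, 0); (0, 0, 0, 1); (2, 0, 0, 0))


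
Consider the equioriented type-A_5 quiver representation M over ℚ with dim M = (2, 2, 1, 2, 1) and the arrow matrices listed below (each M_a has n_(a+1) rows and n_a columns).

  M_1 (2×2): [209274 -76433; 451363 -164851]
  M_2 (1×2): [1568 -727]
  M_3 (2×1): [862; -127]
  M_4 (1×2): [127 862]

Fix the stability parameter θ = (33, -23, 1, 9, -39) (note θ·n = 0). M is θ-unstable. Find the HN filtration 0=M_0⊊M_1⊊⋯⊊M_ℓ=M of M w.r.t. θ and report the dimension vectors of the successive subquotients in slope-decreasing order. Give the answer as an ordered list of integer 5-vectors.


Barcode: M ≅ I[1,2], I[1,4], I[4,5]. HN layers by μ_θ (4 steps, strictly decreasing):
  μ^(1)=9; μ^(2)=5; μ^(3)=11/3; μ^(4)=-15

((0, 0, 0, 1, 0); (1, 1, 0, 0, 0); (1, 1, 1, 0, 0); (0, 0, 0, 1, 1))


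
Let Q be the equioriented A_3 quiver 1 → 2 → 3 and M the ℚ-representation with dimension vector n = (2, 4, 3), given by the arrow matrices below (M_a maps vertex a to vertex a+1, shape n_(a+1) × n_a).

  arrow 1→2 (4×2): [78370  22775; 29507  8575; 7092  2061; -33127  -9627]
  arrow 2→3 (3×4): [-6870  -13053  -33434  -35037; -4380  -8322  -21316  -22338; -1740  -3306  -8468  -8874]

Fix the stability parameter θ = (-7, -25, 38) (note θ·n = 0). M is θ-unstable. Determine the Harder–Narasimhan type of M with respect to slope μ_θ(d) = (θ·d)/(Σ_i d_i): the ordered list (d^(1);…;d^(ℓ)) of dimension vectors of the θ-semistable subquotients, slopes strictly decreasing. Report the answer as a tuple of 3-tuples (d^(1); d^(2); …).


Via rank(M_{q-1}∘⋯∘M_p): M ≅ I[1,2]^2, I[2,2], I[2,3], I[3,3]^2.
μ_θ-semistable layers: μ^(1)=38; μ^(2)=-16; μ^(3)=-25

((0, 0, 3); (2, 2, 0); (0, 2, 0))


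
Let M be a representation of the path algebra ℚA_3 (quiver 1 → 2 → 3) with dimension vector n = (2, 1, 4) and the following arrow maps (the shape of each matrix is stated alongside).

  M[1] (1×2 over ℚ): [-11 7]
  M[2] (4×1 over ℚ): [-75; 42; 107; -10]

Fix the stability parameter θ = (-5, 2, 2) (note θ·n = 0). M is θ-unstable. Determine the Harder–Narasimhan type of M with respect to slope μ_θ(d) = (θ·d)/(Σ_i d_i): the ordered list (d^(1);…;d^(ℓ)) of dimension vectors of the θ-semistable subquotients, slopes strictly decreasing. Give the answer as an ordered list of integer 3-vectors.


Interval decomposition of M: I[1,1], I[1,3], I[3,3]^3.
HN type (ℓ=2): μ^(1)=2; μ^(2)=-5

((0, 1, 4); (2, 0, 0))


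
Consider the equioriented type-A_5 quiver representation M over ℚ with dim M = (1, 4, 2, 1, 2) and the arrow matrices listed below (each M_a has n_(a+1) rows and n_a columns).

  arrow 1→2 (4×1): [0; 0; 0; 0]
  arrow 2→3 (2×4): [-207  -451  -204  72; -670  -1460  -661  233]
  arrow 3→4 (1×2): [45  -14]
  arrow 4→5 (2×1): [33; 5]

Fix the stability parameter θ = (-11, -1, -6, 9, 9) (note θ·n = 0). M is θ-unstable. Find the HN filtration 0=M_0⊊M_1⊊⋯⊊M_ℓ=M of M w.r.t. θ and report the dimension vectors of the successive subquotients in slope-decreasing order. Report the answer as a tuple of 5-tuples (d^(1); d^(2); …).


Barcode: M ≅ I[1,1], I[2,2]^2, I[2,3], I[2,5], I[5,5]. HN layers by μ_θ (4 steps, strictly decreasing):
  μ^(1)=9; μ^(2)=-1; μ^(3)=-7/2; μ^(4)=-11

((0, 0, 0, 1, 2); (0, 2, 0, 0, 0); (0, 2, 2, 0, 0); (1, 0, 0, 0, 0))


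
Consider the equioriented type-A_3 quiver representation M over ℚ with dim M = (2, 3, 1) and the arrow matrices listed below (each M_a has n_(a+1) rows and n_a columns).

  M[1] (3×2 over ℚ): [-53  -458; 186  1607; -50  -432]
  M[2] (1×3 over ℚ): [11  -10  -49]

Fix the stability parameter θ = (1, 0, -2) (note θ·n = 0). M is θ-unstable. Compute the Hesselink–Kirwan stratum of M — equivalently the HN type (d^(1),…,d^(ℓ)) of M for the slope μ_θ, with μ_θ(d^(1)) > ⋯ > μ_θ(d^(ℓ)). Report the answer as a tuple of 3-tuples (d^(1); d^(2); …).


Via rank(M_{q-1}∘⋯∘M_p): M ≅ I[1,2], I[1,3], I[2,2].
μ_θ-semistable layers: μ^(1)=1/2; μ^(2)=0; μ^(3)=-1/3

((1, 1, 0); (0, 1, 0); (1, 1, 1))


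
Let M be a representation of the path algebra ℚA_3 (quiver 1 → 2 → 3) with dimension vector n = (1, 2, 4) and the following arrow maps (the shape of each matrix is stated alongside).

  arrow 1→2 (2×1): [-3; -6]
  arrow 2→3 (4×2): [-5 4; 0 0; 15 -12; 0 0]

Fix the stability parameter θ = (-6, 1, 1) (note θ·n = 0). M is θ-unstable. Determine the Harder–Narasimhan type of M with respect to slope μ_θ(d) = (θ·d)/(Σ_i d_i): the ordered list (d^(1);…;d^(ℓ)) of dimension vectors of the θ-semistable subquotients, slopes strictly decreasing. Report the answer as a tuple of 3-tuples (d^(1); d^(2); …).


Interval decomposition of M: I[1,3], I[2,2], I[3,3]^3.
HN type (ℓ=2): μ^(1)=1; μ^(2)=-6

((0, 2, 4); (1, 0, 0))


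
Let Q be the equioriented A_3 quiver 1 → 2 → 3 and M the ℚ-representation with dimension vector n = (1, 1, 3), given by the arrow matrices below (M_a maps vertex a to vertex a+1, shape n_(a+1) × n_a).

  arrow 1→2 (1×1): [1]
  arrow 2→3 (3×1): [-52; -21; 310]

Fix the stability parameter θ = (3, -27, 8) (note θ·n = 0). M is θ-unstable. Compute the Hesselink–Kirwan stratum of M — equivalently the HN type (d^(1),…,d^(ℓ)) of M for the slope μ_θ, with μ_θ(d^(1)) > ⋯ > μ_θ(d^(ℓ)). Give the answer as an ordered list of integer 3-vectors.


Interval decomposition of M: I[1,3], I[3,3]^2.
HN type (ℓ=2): μ^(1)=8; μ^(2)=-12

((0, 0, 3); (1, 1, 0))


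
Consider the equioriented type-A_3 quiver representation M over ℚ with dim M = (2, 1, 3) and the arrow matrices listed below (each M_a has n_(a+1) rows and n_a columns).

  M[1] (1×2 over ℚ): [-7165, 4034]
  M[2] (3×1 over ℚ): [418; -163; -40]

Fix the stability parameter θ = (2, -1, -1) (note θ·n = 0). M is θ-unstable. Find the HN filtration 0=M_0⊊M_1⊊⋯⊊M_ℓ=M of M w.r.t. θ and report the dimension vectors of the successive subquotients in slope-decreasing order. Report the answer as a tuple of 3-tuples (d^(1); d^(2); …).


Interval decomposition of M: I[1,1], I[1,3], I[3,3]^2.
HN type (ℓ=3): μ^(1)=2; μ^(2)=0; μ^(3)=-1

((1, 0, 0); (1, 1, 1); (0, 0, 2))


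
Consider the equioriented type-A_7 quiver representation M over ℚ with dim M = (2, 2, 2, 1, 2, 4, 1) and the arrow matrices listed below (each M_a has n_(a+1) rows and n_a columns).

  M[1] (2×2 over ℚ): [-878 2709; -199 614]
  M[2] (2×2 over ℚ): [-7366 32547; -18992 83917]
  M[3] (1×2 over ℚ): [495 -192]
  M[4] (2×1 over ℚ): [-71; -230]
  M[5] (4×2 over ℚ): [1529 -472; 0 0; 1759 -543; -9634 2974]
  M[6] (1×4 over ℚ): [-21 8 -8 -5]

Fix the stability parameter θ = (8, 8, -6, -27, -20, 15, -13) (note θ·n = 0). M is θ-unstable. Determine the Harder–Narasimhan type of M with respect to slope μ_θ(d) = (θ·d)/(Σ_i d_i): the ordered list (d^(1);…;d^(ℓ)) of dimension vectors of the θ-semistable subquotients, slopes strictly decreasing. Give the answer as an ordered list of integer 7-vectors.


Via rank(M_{q-1}∘⋯∘M_p): M ≅ I[1,3], I[1,7], I[5,6], I[6,6]^2.
μ_θ-semistable layers: μ^(1)=15; μ^(2)=10/3; μ^(3)=1; μ^(4)=-37/5; μ^(5)=-20

((0, 0, 0, 0, 0, 3, 0); (1, 1, 1, 0, 0, 0, 0); (0, 0, 0, 0, 0, 1, 1); (1, 1, 1, 1, 1, 0, 0); (0, 0, 0, 0, 1, 0, 0))


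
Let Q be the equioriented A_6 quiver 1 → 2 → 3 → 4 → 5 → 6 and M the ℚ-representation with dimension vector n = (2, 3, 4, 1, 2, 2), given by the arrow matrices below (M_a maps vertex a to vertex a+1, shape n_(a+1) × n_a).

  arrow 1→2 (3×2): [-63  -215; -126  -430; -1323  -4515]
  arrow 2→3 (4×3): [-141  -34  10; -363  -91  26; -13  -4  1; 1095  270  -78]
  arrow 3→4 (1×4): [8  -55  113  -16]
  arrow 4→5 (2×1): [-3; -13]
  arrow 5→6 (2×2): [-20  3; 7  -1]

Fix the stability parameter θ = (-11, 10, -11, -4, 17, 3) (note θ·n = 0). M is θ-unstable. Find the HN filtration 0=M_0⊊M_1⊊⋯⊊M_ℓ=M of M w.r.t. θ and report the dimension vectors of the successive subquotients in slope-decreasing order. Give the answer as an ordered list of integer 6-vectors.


Barcode: M ≅ I[1,1], I[1,6], I[2,3]^2, I[3,3], I[5,6]. HN layers by μ_θ (4 steps, strictly decreasing):
  μ^(1)=10; μ^(2)=-1/2; μ^(3)=-5/3; μ^(4)=-11

((0, 0, 0, 0, 2, 2); (0, 2, 2, 0, 0, 0); (0, 1, 1, 1, 0, 0); (2, 0, 1, 0, 0, 0))


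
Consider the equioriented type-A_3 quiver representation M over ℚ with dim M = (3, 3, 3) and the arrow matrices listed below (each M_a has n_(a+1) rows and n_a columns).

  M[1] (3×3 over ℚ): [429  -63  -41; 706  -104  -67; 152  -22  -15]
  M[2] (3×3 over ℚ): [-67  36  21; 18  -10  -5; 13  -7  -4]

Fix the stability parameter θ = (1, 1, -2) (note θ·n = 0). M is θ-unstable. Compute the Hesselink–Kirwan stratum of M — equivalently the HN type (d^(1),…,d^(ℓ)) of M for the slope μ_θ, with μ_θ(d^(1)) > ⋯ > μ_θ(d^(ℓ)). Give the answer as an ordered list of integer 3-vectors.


Barcode: M ≅ I[1,1], I[1,3]^2, I[2,3]. HN layers by μ_θ (3 steps, strictly decreasing):
  μ^(1)=1; μ^(2)=0; μ^(3)=-1/2

((1, 0, 0); (2, 2, 2); (0, 1, 1))


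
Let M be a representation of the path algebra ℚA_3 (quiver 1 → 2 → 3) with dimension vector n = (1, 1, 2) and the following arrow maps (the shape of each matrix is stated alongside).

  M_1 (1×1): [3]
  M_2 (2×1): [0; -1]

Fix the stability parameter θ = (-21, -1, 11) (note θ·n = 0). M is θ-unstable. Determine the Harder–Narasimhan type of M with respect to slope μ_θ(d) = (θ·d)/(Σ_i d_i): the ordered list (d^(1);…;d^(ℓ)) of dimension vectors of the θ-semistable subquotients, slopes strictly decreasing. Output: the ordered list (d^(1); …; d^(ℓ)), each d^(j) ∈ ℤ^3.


Via rank(M_{q-1}∘⋯∘M_p): M ≅ I[1,3], I[3,3].
μ_θ-semistable layers: μ^(1)=11; μ^(2)=-1; μ^(3)=-21

((0, 0, 2); (0, 1, 0); (1, 0, 0))


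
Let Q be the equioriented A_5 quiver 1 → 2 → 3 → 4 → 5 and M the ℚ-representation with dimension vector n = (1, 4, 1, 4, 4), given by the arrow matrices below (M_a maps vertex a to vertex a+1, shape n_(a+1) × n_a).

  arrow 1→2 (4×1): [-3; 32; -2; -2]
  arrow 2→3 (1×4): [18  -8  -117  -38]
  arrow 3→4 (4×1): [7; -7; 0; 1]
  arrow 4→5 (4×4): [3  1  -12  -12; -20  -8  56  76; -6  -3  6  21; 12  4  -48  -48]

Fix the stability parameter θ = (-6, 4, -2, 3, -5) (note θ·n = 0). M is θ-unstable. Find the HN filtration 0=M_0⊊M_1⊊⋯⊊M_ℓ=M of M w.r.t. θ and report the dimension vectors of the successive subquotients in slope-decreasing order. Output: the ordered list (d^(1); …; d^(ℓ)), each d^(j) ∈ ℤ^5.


Interval decomposition of M: I[1,2], I[2,2]^2, I[2,5], I[4,4]^2, I[4,5], I[5,5]^2.
HN type (ℓ=6): μ^(1)=4; μ^(2)=3; μ^(3)=0; μ^(4)=-1; μ^(5)=-5; μ^(6)=-6

((0, 3, 0, 0, 0); (0, 0, 0, 2, 0); (0, 1, 1, 1, 1); (0, 0, 0, 1, 1); (0, 0, 0, 0, 2); (1, 0, 0, 0, 0))


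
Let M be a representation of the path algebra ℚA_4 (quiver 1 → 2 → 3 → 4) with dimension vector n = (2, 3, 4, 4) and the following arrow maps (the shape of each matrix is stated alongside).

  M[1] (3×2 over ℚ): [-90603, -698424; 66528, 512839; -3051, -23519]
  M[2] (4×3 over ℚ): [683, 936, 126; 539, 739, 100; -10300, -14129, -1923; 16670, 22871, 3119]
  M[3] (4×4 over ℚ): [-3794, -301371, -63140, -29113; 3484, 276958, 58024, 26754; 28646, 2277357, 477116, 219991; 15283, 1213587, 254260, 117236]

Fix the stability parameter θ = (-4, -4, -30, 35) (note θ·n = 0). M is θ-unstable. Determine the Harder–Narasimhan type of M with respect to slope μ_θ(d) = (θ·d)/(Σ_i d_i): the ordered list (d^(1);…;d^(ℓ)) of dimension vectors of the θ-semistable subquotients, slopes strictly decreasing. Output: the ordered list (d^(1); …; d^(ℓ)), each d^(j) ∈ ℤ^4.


Interval decomposition of M: I[1,3], I[1,4], I[2,4], I[3,3], I[4,4]^2.
HN type (ℓ=4): μ^(1)=35; μ^(2)=-38/3; μ^(3)=-17; μ^(4)=-30

((0, 0, 0, 4); (2, 2, 2, 0); (0, 1, 1, 0); (0, 0, 1, 0))


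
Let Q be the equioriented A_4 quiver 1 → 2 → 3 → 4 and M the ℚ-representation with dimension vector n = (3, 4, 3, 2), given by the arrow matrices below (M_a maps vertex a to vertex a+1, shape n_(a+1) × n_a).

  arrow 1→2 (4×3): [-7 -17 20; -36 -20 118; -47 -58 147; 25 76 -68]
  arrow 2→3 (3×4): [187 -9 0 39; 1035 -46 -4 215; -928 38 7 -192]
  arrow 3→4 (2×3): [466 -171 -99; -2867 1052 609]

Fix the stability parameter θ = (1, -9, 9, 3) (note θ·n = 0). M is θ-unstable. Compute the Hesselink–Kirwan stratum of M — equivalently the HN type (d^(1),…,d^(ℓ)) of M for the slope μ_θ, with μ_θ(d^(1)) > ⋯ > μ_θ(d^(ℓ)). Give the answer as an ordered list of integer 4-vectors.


Barcode: M ≅ I[1,3], I[1,4]^2, I[2,2]. HN layers by μ_θ (4 steps, strictly decreasing):
  μ^(1)=9; μ^(2)=6; μ^(3)=-4; μ^(4)=-9

((0, 0, 1, 0); (0, 0, 2, 2); (3, 3, 0, 0); (0, 1, 0, 0))


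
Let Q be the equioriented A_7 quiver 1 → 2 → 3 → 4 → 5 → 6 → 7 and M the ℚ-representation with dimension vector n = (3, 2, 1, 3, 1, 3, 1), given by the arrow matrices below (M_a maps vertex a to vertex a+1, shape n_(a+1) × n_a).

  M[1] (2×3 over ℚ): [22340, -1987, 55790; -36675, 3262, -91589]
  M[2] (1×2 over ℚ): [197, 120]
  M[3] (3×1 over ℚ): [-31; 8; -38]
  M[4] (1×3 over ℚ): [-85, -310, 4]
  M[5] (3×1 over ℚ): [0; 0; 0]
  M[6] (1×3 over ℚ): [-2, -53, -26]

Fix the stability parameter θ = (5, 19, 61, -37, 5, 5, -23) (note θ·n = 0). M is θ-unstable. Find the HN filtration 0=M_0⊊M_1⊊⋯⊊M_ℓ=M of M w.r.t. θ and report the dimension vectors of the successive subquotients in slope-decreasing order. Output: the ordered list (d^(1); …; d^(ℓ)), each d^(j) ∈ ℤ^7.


Via rank(M_{q-1}∘⋯∘M_p): M ≅ I[1,1], I[1,2], I[1,5], I[4,4]^2, I[6,6]^2, I[6,7].
μ_θ-semistable layers: μ^(1)=19; μ^(2)=12; μ^(3)=5; μ^(4)=-9; μ^(5)=-37

((0, 1, 0, 0, 0, 0, 0); (0, 1, 1, 1, 1, 0, 0); (3, 0, 0, 0, 0, 2, 0); (0, 0, 0, 0, 0, 1, 1); (0, 0, 0, 2, 0, 0, 0))


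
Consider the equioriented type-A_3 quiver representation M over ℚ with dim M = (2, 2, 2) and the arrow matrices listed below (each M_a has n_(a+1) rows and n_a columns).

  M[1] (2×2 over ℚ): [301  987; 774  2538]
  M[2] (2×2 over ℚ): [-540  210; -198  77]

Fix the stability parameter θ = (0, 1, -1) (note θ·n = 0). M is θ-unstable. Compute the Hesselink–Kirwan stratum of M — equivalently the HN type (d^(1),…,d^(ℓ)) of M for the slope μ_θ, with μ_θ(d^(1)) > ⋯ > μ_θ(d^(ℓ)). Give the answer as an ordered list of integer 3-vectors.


Interval decomposition of M: I[1,1], I[1,2], I[2,3], I[3,3].
HN type (ℓ=3): μ^(1)=1; μ^(2)=0; μ^(3)=-1

((0, 1, 0); (2, 1, 1); (0, 0, 1))


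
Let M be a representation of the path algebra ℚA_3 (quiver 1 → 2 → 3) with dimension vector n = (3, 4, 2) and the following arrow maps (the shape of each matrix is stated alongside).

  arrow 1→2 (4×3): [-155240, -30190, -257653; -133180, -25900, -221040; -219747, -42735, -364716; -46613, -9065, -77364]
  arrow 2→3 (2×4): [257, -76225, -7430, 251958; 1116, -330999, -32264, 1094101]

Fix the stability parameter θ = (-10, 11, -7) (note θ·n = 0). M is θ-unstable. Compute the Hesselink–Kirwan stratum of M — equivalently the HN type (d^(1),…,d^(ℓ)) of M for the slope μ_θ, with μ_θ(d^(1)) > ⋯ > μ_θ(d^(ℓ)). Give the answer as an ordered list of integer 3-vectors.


Barcode: M ≅ I[1,1], I[1,3]^2, I[2,2]^2. HN layers by μ_θ (3 steps, strictly decreasing):
  μ^(1)=11; μ^(2)=2; μ^(3)=-10

((0, 2, 0); (0, 2, 2); (3, 0, 0))


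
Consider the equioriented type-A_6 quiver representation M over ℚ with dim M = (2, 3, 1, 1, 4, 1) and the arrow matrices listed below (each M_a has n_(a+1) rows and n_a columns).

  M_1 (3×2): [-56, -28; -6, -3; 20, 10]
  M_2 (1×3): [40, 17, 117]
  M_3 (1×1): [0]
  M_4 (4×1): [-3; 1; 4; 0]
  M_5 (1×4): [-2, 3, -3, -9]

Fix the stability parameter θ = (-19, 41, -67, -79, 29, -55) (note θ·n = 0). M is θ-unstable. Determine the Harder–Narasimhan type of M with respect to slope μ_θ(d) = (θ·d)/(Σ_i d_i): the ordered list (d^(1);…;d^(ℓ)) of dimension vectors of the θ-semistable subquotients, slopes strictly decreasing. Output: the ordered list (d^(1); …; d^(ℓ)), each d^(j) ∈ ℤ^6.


Interval decomposition of M: I[1,1], I[1,3], I[2,2]^2, I[4,6], I[5,5]^3.
HN type (ℓ=5): μ^(1)=41; μ^(2)=29; μ^(3)=-13; μ^(4)=-19; μ^(5)=-79

((0, 2, 0, 0, 0, 0); (0, 0, 0, 0, 3, 0); (0, 1, 1, 0, 1, 1); (2, 0, 0, 0, 0, 0); (0, 0, 0, 1, 0, 0))


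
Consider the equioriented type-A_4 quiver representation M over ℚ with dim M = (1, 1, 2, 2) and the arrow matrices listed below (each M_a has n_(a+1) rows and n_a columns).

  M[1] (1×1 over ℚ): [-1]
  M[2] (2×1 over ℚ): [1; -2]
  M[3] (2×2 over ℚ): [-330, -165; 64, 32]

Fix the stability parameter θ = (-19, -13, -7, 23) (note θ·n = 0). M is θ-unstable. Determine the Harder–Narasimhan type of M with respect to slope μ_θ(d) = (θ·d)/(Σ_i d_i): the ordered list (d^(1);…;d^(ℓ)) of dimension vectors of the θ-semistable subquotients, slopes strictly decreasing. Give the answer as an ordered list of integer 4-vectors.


Via rank(M_{q-1}∘⋯∘M_p): M ≅ I[1,3], I[3,4], I[4,4].
μ_θ-semistable layers: μ^(1)=23; μ^(2)=-7; μ^(3)=-13; μ^(4)=-19

((0, 0, 0, 2); (0, 0, 2, 0); (0, 1, 0, 0); (1, 0, 0, 0))


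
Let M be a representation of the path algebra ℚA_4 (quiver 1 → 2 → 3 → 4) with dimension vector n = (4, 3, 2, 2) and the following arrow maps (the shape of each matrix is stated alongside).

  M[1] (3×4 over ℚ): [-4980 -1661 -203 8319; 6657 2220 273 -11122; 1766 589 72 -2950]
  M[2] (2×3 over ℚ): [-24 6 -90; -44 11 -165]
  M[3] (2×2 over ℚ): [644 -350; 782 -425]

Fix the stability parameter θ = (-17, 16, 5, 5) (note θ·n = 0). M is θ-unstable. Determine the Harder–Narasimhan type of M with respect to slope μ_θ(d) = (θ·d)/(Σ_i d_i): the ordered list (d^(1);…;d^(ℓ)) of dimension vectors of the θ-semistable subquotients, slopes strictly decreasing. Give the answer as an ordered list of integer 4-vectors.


Barcode: M ≅ I[1,1], I[1,2]^2, I[1,4], I[3,3], I[4,4]. HN layers by μ_θ (4 steps, strictly decreasing):
  μ^(1)=16; μ^(2)=26/3; μ^(3)=5; μ^(4)=-17

((0, 2, 0, 0); (0, 1, 1, 1); (0, 0, 1, 1); (4, 0, 0, 0))


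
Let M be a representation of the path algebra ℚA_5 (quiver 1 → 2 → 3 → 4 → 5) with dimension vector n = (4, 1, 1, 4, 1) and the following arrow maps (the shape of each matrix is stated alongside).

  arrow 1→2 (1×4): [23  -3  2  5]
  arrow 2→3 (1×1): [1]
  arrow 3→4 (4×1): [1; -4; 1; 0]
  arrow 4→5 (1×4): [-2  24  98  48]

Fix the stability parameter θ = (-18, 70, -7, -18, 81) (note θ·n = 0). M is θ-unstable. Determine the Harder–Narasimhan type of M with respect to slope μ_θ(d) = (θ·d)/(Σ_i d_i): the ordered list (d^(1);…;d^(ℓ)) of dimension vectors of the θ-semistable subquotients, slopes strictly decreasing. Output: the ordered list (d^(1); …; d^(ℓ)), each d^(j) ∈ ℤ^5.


Interval decomposition of M: I[1,1]^3, I[1,4], I[4,4]^2, I[4,5].
HN type (ℓ=3): μ^(1)=81; μ^(2)=15; μ^(3)=-18

((0, 0, 0, 0, 1); (0, 1, 1, 1, 0); (4, 0, 0, 3, 0))


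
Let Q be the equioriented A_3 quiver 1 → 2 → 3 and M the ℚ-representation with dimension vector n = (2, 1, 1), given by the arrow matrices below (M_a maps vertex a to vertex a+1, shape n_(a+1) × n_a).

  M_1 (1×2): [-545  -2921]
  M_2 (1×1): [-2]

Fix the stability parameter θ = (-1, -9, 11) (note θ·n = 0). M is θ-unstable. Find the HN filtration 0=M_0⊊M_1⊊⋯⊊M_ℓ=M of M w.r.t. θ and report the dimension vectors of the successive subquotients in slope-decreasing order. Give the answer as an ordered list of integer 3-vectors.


Interval decomposition of M: I[1,1], I[1,3].
HN type (ℓ=3): μ^(1)=11; μ^(2)=-1; μ^(3)=-5

((0, 0, 1); (1, 0, 0); (1, 1, 0))


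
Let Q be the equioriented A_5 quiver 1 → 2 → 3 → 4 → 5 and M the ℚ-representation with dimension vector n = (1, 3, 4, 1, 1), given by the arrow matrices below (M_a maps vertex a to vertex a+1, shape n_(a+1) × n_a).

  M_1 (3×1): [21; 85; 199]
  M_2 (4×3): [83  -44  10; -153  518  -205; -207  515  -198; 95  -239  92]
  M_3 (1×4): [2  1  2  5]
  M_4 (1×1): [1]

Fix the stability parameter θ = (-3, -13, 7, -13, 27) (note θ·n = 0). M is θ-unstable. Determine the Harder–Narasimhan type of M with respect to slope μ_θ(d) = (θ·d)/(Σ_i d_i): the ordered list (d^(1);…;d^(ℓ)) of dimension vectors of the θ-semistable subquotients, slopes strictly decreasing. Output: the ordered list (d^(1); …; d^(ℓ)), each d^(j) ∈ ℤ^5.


Interval decomposition of M: I[1,3], I[2,3], I[2,5], I[3,3].
HN type (ℓ=5): μ^(1)=27; μ^(2)=7; μ^(3)=-3; μ^(4)=-8; μ^(5)=-13

((0, 0, 0, 0, 1); (0, 0, 3, 0, 0); (0, 0, 1, 1, 0); (1, 1, 0, 0, 0); (0, 2, 0, 0, 0))


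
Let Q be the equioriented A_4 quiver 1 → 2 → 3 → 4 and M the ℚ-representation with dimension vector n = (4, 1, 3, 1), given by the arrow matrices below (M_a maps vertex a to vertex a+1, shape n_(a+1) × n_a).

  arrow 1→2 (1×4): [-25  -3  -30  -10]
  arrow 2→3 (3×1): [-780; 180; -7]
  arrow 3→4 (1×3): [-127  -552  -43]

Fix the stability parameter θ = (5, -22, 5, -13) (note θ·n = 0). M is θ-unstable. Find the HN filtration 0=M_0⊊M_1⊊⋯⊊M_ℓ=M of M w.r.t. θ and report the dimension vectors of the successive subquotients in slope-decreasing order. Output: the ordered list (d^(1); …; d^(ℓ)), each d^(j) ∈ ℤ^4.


Interval decomposition of M: I[1,1]^3, I[1,4], I[3,3]^2.
HN type (ℓ=3): μ^(1)=5; μ^(2)=-4; μ^(3)=-17/2

((3, 0, 2, 0); (0, 0, 1, 1); (1, 1, 0, 0))


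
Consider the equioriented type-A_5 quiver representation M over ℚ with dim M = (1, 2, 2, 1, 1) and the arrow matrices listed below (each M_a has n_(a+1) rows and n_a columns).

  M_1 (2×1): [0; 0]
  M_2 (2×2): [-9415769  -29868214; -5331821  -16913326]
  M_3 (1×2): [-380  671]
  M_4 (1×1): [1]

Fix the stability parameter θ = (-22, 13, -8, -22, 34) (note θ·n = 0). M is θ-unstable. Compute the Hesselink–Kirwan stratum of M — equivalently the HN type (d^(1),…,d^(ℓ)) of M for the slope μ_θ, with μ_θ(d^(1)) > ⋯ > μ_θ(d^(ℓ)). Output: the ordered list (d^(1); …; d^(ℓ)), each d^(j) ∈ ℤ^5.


Via rank(M_{q-1}∘⋯∘M_p): M ≅ I[1,1], I[2,2], I[2,5], I[3,3].
μ_θ-semistable layers: μ^(1)=34; μ^(2)=13; μ^(3)=-17/3; μ^(4)=-8; μ^(5)=-22

((0, 0, 0, 0, 1); (0, 1, 0, 0, 0); (0, 1, 1, 1, 0); (0, 0, 1, 0, 0); (1, 0, 0, 0, 0))


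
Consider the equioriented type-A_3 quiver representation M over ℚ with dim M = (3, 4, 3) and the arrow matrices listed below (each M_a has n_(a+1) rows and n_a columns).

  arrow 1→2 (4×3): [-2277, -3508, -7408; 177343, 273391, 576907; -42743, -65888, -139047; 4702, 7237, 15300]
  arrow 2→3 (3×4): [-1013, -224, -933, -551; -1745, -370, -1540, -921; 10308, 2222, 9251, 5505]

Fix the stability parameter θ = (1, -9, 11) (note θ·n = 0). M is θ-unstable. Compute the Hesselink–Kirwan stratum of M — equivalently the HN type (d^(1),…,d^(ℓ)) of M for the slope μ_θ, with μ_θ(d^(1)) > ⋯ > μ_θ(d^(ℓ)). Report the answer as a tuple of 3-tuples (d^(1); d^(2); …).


Barcode: M ≅ I[1,3]^3, I[2,2]. HN layers by μ_θ (3 steps, strictly decreasing):
  μ^(1)=11; μ^(2)=-4; μ^(3)=-9

((0, 0, 3); (3, 3, 0); (0, 1, 0))


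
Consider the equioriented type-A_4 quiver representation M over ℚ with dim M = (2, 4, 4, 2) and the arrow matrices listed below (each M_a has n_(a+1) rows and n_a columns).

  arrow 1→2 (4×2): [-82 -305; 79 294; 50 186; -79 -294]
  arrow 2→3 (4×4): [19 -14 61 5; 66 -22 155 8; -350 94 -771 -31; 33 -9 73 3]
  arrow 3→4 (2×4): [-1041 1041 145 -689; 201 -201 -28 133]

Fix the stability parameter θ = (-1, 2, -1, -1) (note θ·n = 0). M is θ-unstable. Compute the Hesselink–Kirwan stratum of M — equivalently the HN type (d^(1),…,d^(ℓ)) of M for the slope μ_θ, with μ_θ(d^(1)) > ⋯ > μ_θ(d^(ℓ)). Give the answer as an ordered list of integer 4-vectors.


Interval decomposition of M: I[1,4]^2, I[2,3]^2.
HN type (ℓ=3): μ^(1)=1/2; μ^(2)=0; μ^(3)=-1

((0, 2, 2, 0); (0, 2, 2, 2); (2, 0, 0, 0))


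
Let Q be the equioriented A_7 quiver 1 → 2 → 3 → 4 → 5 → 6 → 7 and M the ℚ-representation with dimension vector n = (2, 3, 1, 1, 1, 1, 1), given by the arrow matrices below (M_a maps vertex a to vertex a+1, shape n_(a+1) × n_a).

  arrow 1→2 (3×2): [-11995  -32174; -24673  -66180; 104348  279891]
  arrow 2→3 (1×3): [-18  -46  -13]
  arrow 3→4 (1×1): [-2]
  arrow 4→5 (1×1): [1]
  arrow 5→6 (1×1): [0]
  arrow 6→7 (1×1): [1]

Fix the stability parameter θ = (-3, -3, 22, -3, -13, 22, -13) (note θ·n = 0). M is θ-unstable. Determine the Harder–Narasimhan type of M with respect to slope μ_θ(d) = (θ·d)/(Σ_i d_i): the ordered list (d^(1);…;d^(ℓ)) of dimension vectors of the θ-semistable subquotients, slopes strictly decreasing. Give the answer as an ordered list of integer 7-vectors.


Interval decomposition of M: I[1,2], I[1,5], I[2,2], I[6,7].
HN type (ℓ=3): μ^(1)=9/2; μ^(2)=2; μ^(3)=-3

((0, 0, 0, 0, 0, 1, 1); (0, 0, 1, 1, 1, 0, 0); (2, 3, 0, 0, 0, 0, 0))
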